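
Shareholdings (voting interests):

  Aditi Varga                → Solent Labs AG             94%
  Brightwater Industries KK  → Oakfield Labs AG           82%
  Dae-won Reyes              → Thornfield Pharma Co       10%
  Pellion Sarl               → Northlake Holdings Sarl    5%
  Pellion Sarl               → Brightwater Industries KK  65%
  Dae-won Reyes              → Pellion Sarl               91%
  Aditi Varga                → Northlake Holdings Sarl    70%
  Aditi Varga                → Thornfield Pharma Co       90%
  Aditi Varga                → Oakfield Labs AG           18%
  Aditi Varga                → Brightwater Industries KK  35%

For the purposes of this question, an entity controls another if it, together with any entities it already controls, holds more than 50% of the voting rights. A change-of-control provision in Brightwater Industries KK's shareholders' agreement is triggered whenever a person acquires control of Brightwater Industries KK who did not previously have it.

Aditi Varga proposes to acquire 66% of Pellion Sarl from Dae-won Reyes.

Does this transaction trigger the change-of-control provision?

Yes

The purchase adds only to Aditi's holdings (Dae-won's stake shrinks), so Aditi is the only person who could newly come to control Brightwater.
Aditi holds 90% of Thornfield, so Aditi controls Thornfield.
Aditi holds 70% of Northlake, so Aditi controls Northlake.
Aditi holds 94% of Solent, so Aditi controls Solent.
In Brightwater, Aditi's side holds only 35%, not > 50%.
So before the transaction, Aditi does not control Brightwater.
After the purchase, Aditi holds 66% of Pellion directly, and Dae-won's stake falls to 25%.
Aditi holds 66% of Pellion, so Aditi controls Pellion.
Aditi and Pellion together hold 35% + 65% = 100% of Brightwater, so Aditi controls Brightwater.
Aditi did not control Brightwater before and does after, so the clause is triggered.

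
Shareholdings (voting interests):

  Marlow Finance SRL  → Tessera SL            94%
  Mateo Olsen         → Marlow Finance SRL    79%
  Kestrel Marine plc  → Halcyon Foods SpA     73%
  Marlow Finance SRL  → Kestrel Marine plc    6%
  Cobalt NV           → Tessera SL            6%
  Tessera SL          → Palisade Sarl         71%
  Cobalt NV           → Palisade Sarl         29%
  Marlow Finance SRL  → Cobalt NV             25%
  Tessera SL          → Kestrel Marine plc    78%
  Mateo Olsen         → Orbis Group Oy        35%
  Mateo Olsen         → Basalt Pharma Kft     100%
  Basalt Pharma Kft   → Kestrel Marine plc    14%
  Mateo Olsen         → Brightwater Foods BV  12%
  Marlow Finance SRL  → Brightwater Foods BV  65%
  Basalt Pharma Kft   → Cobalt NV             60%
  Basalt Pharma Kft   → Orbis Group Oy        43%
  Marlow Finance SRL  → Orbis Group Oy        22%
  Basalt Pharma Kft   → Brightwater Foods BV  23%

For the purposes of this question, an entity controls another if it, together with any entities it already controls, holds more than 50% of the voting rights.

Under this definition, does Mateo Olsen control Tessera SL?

Yes

Mateo holds 100% of Basalt, so Mateo controls Basalt.
Mateo holds 79% of Marlow, so Mateo controls Marlow.
Basalt and Marlow together hold 60% + 25% = 85% of Cobalt, so Mateo controls Cobalt.
Cobalt and Marlow together hold 6% + 94% = 100% of Tessera, so Mateo controls Tessera.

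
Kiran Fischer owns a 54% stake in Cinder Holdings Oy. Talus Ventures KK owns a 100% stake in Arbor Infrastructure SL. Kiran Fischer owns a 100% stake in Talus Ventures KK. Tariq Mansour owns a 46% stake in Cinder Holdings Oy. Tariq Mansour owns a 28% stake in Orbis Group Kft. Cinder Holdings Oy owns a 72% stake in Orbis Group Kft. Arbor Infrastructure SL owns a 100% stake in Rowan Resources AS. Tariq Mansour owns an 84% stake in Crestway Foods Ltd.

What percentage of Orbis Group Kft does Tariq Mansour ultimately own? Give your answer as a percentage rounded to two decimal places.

61.12%

Tariq reaches Orbis along 2 paths.
Direct stake: 28% = 28%.
Via Cinder: 46% × 72% = 33.12%.
Total: 28% + 33.12% = 61.12%.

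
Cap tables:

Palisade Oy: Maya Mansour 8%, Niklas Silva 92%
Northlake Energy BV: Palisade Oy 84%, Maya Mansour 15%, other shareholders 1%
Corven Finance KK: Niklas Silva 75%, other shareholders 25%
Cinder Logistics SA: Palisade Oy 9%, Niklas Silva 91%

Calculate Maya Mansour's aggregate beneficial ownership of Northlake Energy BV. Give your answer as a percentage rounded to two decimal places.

21.72%

Maya reaches Northlake along 2 paths.
Via Palisade: 8% × 84% = 6.72%.
Direct stake: 15% = 15%.
Total: 6.72% + 15% = 21.72%.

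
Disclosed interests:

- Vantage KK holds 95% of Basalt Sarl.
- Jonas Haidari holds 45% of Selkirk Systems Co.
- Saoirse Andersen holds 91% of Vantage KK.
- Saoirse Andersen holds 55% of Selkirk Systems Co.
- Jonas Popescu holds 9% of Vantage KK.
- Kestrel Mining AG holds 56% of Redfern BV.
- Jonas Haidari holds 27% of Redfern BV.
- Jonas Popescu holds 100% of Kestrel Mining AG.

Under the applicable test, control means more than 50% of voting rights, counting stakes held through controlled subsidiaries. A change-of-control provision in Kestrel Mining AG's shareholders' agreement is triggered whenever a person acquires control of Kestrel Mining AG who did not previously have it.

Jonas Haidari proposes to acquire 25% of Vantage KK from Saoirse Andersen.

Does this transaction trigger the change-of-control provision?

No

The purchase adds only to Jonas Haidari's holdings (Saoirse's stake shrinks), so Jonas Haidari is the only person who could newly come to control Kestrel.
Jonas Haidari's largest direct stake is 45% in Selkirk, which does not meet the threshold, so Jonas Haidari controls no company.
Neither Jonas Haidari nor any entity Jonas Haidari controls holds any voting interest in Kestrel.
So before the transaction, Jonas Haidari does not control Kestrel.
After the purchase, Jonas Haidari holds 25% of Vantage directly, and Saoirse's stake falls to 66%.
Jonas Haidari's side now holds 25% of Vantage, not > 50%, so Jonas Haidari still does not control Vantage.
After the transaction, neither Jonas Haidari nor any entity Jonas Haidari controls holds a voting interest in Kestrel, so Jonas Haidari still does not control it.
No new person acquires control, so the clause is not triggered.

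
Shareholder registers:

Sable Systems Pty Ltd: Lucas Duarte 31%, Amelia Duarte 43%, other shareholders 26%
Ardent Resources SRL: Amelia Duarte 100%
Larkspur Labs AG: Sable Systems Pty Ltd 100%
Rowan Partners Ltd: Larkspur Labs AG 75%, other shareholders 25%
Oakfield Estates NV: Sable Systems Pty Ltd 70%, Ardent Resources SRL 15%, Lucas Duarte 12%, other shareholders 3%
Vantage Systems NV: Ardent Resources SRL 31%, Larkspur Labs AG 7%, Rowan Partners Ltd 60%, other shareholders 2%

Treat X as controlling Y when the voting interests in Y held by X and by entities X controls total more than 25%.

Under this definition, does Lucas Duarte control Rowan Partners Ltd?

Lucas holds 31% of Sable, so Lucas controls Sable.
Sable holds 100% of Larkspur, so Lucas controls Larkspur.
Larkspur holds 75% of Rowan, so Lucas controls Rowan.

Yes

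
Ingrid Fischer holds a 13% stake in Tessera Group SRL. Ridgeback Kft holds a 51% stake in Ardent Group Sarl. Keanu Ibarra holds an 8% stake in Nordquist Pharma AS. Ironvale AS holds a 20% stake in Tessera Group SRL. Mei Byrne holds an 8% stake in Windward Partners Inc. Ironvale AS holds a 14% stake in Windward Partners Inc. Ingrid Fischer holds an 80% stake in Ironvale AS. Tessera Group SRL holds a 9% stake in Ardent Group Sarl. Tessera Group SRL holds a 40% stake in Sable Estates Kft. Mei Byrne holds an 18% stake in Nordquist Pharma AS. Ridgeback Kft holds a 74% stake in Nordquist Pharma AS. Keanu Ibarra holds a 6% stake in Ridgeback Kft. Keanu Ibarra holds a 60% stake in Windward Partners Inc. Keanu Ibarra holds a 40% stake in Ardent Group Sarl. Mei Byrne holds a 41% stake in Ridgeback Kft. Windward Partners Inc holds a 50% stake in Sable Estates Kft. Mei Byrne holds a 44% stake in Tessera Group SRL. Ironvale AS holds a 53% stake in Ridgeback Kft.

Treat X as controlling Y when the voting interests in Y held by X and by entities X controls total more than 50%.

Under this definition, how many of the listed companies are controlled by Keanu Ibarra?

1

Keanu holds 60% of Windward, so Keanu controls Windward.
No other company's threshold is met.
Keanu controls 1 company.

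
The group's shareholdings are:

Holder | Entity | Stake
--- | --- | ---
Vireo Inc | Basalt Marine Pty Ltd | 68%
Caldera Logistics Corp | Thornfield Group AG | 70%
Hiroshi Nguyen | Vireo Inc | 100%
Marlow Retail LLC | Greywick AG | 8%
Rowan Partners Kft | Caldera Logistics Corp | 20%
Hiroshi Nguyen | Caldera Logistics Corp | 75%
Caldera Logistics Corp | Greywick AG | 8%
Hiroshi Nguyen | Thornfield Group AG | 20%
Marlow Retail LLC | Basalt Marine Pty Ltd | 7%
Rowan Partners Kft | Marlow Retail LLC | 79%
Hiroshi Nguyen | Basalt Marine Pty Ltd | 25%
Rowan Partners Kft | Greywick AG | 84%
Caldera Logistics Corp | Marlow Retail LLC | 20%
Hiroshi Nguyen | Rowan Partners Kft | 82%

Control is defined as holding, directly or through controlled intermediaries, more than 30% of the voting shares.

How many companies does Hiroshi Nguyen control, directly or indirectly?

7

Hiroshi holds 82% of Rowan, so Hiroshi controls Rowan.
Hiroshi holds 100% of Vireo, so Hiroshi controls Vireo.
Rowan and Hiroshi together hold 20% + 75% = 95% of Caldera, so Hiroshi controls Caldera.
Rowan and Caldera together hold 79% + 20% = 99% of Marlow, so Hiroshi controls Marlow.
Caldera and Hiroshi together hold 70% + 20% = 90% of Thornfield, so Hiroshi controls Thornfield.
Vireo and Hiroshi and Marlow together hold 68% + 25% + 7% = 100% of Basalt, so Hiroshi controls Basalt.
Caldera and Rowan and Marlow together hold 8% + 84% + 8% = 100% of Greywick, so Hiroshi controls Greywick.
Hiroshi controls 7 companies.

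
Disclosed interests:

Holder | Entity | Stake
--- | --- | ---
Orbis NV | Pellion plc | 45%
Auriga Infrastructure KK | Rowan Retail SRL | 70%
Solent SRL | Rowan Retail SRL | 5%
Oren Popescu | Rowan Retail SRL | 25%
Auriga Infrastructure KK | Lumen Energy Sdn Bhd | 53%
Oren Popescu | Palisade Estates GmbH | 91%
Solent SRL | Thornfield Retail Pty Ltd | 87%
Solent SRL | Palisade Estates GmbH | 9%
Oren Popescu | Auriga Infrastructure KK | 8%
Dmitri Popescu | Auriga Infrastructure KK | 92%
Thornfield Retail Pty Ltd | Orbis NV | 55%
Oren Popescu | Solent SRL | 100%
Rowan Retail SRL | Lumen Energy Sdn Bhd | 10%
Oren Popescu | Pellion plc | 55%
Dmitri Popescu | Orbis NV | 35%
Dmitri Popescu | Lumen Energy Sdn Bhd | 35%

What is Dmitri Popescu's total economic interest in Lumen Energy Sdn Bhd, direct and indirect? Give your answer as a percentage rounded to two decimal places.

Dmitri reaches Lumen along 3 paths.
Direct stake: 35% = 35%.
Via Auriga: 92% × 53% = 48.76%.
Via Auriga → Rowan: 92% × 70% × 10% = 6.44%.
Total: 35% + 48.76% + 6.44% = 90.2%.
Rounded: 90.20%.

90.20%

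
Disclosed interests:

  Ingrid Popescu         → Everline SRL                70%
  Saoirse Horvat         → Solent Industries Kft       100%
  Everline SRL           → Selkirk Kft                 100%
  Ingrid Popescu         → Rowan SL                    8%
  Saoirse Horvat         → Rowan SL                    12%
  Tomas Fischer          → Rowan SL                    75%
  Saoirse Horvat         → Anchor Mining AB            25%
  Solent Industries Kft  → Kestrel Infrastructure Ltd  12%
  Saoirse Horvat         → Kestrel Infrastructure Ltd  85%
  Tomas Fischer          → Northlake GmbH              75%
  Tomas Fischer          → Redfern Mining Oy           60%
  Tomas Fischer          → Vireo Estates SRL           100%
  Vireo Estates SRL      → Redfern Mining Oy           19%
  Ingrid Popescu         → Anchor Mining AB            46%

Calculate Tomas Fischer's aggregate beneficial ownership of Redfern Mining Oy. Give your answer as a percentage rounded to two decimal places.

Tomas reaches Redfern along 2 paths.
Via Vireo: 100% × 19% = 19%.
Direct stake: 60% = 60%.
Total: 19% + 60% = 79%.
Rounded: 79.00%.

79.00%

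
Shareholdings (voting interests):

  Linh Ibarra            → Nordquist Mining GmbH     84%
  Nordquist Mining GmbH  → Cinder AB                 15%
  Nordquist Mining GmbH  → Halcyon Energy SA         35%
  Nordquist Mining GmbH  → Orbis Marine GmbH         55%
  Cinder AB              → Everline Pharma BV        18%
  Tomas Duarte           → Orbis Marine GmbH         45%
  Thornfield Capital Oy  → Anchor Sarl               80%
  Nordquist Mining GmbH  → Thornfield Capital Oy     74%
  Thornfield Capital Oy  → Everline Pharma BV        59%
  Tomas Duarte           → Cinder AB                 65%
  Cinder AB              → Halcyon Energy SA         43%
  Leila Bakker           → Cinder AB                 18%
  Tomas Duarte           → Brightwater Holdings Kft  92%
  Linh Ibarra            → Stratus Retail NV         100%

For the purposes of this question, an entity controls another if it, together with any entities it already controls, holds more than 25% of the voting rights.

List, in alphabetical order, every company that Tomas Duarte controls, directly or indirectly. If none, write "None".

Brightwater Holdings Kft, Cinder AB, Halcyon Energy SA, Orbis Marine GmbH

Tomas holds 65% of Cinder, so Tomas controls Cinder.
Tomas holds 92% of Brightwater, so Tomas controls Brightwater.
Cinder holds 43% of Halcyon, so Tomas controls Halcyon.
Tomas holds 45% of Orbis, so Tomas controls Orbis.
No other company's threshold is met.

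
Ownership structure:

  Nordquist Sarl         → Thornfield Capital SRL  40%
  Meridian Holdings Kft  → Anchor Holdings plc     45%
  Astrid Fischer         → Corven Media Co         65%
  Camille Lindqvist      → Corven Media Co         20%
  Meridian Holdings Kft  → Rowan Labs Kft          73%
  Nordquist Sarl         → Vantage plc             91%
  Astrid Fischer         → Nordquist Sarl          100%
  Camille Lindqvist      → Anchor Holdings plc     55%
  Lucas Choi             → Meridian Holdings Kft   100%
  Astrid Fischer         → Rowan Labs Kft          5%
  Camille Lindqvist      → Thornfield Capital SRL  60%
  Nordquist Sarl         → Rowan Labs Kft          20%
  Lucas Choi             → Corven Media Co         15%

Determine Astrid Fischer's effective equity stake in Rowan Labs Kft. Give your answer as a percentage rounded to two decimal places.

25.00%

Astrid reaches Rowan along 2 paths.
Via Nordquist: 100% × 20% = 20%.
Direct stake: 5% = 5%.
Total: 20% + 5% = 25%.
Rounded: 25.00%.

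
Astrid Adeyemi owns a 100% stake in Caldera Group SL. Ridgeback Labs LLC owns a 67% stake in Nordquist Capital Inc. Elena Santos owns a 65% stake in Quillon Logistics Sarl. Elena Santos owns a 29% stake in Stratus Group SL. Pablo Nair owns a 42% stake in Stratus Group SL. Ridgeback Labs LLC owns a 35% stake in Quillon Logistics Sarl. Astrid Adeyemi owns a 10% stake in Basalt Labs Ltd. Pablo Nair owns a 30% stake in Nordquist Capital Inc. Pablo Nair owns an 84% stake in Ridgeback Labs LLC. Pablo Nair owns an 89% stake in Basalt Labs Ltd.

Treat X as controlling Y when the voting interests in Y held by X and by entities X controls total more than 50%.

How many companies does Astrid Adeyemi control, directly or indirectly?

1

Astrid holds 100% of Caldera, so Astrid controls Caldera.
No other company's threshold is met.
Astrid controls 1 company.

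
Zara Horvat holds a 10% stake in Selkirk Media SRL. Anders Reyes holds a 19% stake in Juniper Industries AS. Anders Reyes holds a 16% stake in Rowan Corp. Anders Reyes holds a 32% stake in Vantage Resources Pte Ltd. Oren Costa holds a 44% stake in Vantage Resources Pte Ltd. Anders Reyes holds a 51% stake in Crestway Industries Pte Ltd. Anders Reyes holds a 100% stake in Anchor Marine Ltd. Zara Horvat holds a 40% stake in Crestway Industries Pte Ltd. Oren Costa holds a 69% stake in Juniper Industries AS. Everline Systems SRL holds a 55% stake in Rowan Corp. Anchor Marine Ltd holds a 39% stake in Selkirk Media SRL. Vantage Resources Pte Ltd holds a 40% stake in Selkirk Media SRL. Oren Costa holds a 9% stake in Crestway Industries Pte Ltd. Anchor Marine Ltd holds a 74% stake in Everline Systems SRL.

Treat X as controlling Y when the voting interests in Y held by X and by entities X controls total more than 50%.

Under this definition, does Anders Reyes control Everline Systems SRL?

Anders holds 100% of Anchor, so Anders controls Anchor.
Anchor holds 74% of Everline, so Anders controls Everline.

Yes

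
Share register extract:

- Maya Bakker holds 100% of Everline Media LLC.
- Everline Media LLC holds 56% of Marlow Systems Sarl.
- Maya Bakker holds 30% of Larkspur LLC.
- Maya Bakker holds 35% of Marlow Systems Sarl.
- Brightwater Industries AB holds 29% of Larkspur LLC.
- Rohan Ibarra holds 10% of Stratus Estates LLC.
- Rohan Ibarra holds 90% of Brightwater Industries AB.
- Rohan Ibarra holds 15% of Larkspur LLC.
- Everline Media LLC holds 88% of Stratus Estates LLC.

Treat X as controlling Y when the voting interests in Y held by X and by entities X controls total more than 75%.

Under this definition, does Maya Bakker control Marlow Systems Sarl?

Maya holds 100% of Everline, so Maya controls Everline.
Everline and Maya together hold 56% + 35% = 91% of Marlow, so Maya controls Marlow.

Yes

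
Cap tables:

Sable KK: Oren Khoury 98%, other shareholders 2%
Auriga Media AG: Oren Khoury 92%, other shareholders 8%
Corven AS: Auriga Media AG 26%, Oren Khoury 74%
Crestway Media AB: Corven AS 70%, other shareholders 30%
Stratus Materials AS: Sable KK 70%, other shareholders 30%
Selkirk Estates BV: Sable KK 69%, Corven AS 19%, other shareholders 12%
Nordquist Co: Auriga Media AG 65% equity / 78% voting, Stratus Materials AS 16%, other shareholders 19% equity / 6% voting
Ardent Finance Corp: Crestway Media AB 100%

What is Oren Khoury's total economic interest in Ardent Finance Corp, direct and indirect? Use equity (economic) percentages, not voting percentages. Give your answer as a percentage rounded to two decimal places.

Oren reaches Ardent along 2 paths.
Via Auriga → Corven → Crestway: 92% × 26% × 70% × 100% = 16.744%.
Via Corven → Crestway: 74% × 70% × 100% = 51.8%.
Total: 16.744% + 51.8% = 68.544%.
Rounded: 68.54%.

68.54%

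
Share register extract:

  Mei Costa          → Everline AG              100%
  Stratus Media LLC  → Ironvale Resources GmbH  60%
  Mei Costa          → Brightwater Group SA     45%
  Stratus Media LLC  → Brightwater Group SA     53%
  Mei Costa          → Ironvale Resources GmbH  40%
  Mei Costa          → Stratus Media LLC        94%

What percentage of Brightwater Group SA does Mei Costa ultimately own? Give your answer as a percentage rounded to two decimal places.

94.82%

Mei reaches Brightwater along 2 paths.
Via Stratus: 94% × 53% = 49.82%.
Direct stake: 45% = 45%.
Total: 49.82% + 45% = 94.82%.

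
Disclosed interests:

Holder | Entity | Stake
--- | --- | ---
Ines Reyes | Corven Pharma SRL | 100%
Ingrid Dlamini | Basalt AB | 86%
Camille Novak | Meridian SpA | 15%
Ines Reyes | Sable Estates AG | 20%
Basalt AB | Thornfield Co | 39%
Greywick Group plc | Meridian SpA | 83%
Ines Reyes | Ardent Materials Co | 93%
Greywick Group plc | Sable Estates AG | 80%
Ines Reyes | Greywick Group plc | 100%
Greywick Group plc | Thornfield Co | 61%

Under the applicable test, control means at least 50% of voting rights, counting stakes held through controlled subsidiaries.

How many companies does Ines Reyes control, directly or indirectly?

6

Ines holds 100% of Greywick, so Ines controls Greywick.
Ines holds 93% of Ardent, so Ines controls Ardent.
Ines and Greywick together hold 20% + 80% = 100% of Sable, so Ines controls Sable.
Greywick holds 61% of Thornfield, so Ines controls Thornfield.
Ines holds 100% of Corven, so Ines controls Corven.
Greywick holds 83% of Meridian, so Ines controls Meridian.
No other company's threshold is met.
Ines controls 6 companies.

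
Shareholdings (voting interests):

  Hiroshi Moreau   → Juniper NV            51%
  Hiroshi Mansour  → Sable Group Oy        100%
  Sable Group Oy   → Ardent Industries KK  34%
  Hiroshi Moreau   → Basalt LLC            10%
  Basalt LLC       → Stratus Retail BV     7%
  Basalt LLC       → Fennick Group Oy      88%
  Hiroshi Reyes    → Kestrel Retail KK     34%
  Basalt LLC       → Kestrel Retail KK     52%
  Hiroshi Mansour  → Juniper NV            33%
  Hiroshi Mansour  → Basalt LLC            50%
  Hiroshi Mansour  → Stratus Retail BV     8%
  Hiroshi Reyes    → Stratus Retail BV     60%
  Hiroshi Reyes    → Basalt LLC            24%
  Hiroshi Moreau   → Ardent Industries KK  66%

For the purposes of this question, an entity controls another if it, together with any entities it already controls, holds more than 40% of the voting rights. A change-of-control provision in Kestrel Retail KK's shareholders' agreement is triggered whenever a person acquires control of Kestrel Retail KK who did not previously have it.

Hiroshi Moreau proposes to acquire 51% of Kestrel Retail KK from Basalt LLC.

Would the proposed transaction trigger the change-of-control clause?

Yes

The purchase adds only to Hiroshi Moreau's holdings (Basalt's stake shrinks), so Hiroshi Moreau is the only person who could newly come to control Kestrel.
Hiroshi Moreau holds 51% of Juniper, so Hiroshi Moreau controls Juniper.
Hiroshi Moreau holds 66% of Ardent, so Hiroshi Moreau controls Ardent.
Neither Hiroshi Moreau nor any entity Hiroshi Moreau controls holds any voting interest in Kestrel.
So before the transaction, Hiroshi Moreau does not control Kestrel.
After the purchase, Hiroshi Moreau holds 51% of Kestrel directly, and Basalt's stake falls to 1%.
Hiroshi Moreau holds 51% of Kestrel, so Hiroshi Moreau controls Kestrel.
Hiroshi Moreau did not control Kestrel before and does after, so the clause is triggered.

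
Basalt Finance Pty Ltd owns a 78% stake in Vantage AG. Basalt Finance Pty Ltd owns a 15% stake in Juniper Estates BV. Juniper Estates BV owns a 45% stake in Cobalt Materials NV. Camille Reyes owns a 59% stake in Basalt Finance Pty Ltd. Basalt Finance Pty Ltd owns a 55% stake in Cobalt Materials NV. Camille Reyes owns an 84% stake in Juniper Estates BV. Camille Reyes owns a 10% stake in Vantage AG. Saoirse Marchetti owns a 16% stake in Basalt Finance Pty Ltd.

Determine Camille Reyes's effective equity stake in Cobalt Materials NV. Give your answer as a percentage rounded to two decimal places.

Camille reaches Cobalt along 3 paths.
Via Basalt: 59% × 55% = 32.45%.
Via Basalt → Juniper: 59% × 15% × 45% = 3.9825%.
Via Juniper: 84% × 45% = 37.8%.
Total: 32.45% + 3.9825% + 37.8% = 74.2325%.
Rounded: 74.23%.

74.23%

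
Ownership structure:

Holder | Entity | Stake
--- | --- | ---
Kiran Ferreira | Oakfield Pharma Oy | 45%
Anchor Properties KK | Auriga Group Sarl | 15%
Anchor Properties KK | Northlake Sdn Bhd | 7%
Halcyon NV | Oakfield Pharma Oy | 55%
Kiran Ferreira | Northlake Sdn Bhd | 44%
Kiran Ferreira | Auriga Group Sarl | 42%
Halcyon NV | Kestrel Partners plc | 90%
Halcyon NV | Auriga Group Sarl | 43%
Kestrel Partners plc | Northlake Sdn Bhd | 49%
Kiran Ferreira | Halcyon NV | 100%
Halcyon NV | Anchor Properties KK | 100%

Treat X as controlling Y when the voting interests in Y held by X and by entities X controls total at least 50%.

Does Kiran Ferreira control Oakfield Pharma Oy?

Yes

Kiran holds 100% of Halcyon, so Kiran controls Halcyon.
Kiran and Halcyon together hold 45% + 55% = 100% of Oakfield, so Kiran controls Oakfield.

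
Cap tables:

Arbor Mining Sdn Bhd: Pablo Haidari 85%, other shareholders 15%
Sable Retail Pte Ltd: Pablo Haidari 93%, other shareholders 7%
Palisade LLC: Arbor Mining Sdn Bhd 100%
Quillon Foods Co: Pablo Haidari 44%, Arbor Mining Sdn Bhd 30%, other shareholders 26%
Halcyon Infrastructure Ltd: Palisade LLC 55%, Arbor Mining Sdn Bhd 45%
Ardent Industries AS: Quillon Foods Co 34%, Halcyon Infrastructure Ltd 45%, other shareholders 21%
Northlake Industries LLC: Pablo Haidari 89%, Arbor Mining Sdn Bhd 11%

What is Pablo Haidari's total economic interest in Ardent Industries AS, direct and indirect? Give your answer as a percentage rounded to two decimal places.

Pablo reaches Ardent along 4 paths.
Via Quillon: 44% × 34% = 14.96%.
Via Arbor → Quillon: 85% × 30% × 34% = 8.67%.
Via Arbor → Palisade → Halcyon: 85% × 100% × 55% × 45% = 21.0375%.
Via Arbor → Halcyon: 85% × 45% × 45% = 17.2125%.
Total: 14.96% + 8.67% + 21.0375% + 17.2125% = 61.88%.

61.88%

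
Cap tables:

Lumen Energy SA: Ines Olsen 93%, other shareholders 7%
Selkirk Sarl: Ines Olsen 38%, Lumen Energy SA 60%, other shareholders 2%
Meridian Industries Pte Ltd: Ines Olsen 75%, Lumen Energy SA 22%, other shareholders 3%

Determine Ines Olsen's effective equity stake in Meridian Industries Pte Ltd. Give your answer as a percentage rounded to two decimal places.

Ines reaches Meridian along 2 paths.
Direct stake: 75% = 75%.
Via Lumen: 93% × 22% = 20.46%.
Total: 75% + 20.46% = 95.46%.

95.46%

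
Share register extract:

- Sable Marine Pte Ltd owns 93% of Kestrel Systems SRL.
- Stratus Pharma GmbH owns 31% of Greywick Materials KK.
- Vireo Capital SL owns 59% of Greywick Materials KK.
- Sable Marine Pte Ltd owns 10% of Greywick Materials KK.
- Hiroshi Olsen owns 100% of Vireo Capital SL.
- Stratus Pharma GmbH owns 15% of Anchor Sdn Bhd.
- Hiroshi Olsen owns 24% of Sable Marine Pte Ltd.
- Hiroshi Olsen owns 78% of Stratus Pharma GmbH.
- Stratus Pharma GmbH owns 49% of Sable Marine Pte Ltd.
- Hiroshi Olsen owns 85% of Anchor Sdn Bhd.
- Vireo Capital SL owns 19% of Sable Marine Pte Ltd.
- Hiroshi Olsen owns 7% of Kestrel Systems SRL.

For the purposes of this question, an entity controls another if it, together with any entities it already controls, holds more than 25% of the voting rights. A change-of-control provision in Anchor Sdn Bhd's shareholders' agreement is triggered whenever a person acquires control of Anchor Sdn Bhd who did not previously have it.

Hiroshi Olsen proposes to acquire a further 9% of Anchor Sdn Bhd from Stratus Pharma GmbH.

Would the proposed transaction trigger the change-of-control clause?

No

The purchase adds only to Hiroshi's holdings (Stratus's stake shrinks), so Hiroshi is the only person who could newly come to control Anchor.
Hiroshi holds 78% of Stratus, so Hiroshi controls Stratus.
Hiroshi and Stratus together hold 85% + 15% = 100% of Anchor, so Hiroshi controls Anchor.
So Hiroshi already controls Anchor before the transaction.
After the purchase, Hiroshi's direct stake in Anchor rises to 85% + 9% = 94%, and Stratus's stake falls to 6%.
Hiroshi controlled Anchor already, so this is not a new person acquiring control; every other person's position is unchanged or reduced.
No new person acquires control, so the clause is not triggered.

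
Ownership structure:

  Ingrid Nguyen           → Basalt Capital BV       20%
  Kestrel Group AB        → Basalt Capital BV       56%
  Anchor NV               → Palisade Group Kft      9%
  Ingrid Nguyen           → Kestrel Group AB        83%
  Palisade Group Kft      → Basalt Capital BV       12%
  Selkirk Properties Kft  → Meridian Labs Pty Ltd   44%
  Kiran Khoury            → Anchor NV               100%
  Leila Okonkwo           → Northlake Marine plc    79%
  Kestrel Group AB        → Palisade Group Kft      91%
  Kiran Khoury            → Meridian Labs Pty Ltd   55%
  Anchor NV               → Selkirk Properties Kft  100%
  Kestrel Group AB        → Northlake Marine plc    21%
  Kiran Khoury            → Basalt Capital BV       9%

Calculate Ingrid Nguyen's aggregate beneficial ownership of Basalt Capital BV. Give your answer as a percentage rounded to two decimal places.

75.54%

Ingrid reaches Basalt along 3 paths.
Via Kestrel: 83% × 56% = 46.48%.
Direct stake: 20% = 20%.
Via Kestrel → Palisade: 83% × 91% × 12% = 9.0636%.
Total: 46.48% + 20% + 9.0636% = 75.5436%.
Rounded: 75.54%.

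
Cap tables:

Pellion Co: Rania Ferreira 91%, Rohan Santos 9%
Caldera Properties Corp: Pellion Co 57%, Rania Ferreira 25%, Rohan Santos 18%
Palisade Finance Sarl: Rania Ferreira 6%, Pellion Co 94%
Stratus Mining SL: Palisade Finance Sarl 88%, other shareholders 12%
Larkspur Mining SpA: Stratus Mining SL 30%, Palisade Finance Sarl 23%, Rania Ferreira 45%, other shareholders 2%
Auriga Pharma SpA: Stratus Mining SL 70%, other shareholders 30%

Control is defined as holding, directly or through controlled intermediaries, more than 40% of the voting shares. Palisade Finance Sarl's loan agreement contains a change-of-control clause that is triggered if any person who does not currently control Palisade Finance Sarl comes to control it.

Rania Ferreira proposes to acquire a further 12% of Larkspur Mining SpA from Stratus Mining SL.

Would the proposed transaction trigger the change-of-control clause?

No

The purchase adds only to Rania's holdings (Stratus's stake shrinks), so Rania is the only person who could newly come to control Palisade.
Rania holds 91% of Pellion, so Rania controls Pellion.
Rania and Pellion together hold 6% + 94% = 100% of Palisade, so Rania controls Palisade.
So Rania already controls Palisade before the transaction.
After the purchase, Rania's direct stake in Larkspur rises to 45% + 12% = 57%, and Stratus's stake falls to 18%.
Rania controlled Palisade already, so this is not a new person acquiring control; every other person's position is unchanged or reduced.
No new person acquires control, so the clause is not triggered.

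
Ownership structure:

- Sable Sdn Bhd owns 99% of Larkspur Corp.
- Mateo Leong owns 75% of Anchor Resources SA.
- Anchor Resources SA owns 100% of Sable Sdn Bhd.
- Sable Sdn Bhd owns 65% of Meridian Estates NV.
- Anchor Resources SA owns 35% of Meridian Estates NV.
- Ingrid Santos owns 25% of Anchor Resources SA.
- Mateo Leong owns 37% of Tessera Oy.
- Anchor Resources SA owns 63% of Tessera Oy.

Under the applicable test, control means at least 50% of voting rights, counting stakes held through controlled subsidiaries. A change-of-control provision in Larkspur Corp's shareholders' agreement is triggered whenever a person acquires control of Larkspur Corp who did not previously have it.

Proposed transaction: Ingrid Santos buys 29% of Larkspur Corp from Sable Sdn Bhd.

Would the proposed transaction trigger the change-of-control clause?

No

The purchase adds only to Ingrid's holdings (Sable's stake shrinks), so Ingrid is the only person who could newly come to control Larkspur.
Ingrid's largest direct stake is 25% in Anchor, which does not meet the threshold, so Ingrid controls no company.
Neither Ingrid nor any entity Ingrid controls holds any voting interest in Larkspur.
So before the transaction, Ingrid does not control Larkspur.
After the purchase, Ingrid holds 29% of Larkspur directly, and Sable's stake falls to 70%.
After the transaction, Ingrid's side holds 29% of Larkspur, not ≥ 50%, so Ingrid still does not control Larkspur.
No new person acquires control, so the clause is not triggered.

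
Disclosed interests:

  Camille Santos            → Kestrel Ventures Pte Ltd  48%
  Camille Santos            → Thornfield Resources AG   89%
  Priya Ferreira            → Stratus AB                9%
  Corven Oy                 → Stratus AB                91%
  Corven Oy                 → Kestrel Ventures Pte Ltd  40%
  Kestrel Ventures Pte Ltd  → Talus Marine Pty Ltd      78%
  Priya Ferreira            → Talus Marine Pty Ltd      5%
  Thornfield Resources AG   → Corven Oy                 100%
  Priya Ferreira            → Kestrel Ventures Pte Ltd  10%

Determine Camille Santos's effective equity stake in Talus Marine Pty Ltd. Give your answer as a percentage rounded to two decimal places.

Camille reaches Talus along 2 paths.
Via Thornfield → Corven → Kestrel: 89% × 100% × 40% × 78% = 27.768%.
Via Kestrel: 48% × 78% = 37.44%.
Total: 27.768% + 37.44% = 65.208%.
Rounded: 65.21%.

65.21%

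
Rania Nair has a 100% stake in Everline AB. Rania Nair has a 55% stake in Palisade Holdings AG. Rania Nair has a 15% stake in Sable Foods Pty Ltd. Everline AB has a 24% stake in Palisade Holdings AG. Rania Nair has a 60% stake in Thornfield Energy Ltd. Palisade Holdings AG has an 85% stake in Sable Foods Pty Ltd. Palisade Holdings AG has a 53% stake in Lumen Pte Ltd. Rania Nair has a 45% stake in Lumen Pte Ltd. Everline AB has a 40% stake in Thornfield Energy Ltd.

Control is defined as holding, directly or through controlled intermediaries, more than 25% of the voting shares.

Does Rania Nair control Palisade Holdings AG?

Yes

Rania holds 100% of Everline, so Rania controls Everline.
Rania and Everline together hold 55% + 24% = 79% of Palisade, so Rania controls Palisade.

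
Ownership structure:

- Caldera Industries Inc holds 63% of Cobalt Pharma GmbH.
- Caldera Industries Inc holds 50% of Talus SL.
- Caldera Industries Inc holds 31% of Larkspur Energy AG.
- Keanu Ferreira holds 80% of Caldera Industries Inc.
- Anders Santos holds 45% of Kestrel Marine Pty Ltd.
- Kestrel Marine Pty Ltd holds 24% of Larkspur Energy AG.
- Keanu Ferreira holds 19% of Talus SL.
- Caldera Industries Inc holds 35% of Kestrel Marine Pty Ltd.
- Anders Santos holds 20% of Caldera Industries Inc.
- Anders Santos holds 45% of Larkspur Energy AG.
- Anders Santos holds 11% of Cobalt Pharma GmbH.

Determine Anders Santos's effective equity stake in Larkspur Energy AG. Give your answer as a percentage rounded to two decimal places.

Anders reaches Larkspur along 4 paths.
Via Caldera → Kestrel: 20% × 35% × 24% = 1.68%.
Via Kestrel: 45% × 24% = 10.8%.
Direct stake: 45% = 45%.
Via Caldera: 20% × 31% = 6.2%.
Total: 1.68% + 10.8% + 45% + 6.2% = 63.68%.

63.68%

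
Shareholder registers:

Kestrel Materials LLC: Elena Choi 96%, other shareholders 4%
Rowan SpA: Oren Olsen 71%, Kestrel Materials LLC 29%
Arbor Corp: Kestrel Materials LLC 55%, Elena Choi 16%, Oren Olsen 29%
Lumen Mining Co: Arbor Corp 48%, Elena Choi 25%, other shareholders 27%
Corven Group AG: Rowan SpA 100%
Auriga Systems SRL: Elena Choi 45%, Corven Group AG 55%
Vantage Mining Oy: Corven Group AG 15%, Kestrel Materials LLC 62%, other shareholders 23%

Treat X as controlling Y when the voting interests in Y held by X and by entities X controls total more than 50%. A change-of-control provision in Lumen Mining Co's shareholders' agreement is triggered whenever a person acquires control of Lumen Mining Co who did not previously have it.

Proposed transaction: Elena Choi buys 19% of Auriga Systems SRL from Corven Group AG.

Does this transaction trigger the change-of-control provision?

No

The purchase adds only to Elena's holdings (Corven's stake shrinks), so Elena is the only person who could newly come to control Lumen.
Elena holds 96% of Kestrel, so Elena controls Kestrel.
Kestrel and Elena together hold 55% + 16% = 71% of Arbor, so Elena controls Arbor.
Arbor and Elena together hold 48% + 25% = 73% of Lumen, so Elena controls Lumen.
So Elena already controls Lumen before the transaction.
After the purchase, Elena's direct stake in Auriga rises to 45% + 19% = 64%, and Corven's stake falls to 36%.
Elena controlled Lumen already, so this is not a new person acquiring control; every other person's position is unchanged or reduced.
No new person acquires control, so the clause is not triggered.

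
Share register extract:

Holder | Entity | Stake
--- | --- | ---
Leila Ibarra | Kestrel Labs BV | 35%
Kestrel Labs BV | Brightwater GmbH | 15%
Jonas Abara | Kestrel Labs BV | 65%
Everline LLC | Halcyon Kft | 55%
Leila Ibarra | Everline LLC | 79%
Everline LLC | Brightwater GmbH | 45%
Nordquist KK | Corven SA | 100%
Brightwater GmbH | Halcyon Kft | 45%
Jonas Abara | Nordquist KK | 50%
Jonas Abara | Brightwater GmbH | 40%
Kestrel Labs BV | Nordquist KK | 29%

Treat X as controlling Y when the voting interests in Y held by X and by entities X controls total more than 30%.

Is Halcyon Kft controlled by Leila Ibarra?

Leila holds 79% of Everline, so Leila controls Everline.
Leila holds 35% of Kestrel, so Leila controls Kestrel.
Everline and Kestrel together hold 45% + 15% = 60% of Brightwater, so Leila controls Brightwater.
Everline and Brightwater together hold 55% + 45% = 100% of Halcyon, so Leila controls Halcyon.

Yes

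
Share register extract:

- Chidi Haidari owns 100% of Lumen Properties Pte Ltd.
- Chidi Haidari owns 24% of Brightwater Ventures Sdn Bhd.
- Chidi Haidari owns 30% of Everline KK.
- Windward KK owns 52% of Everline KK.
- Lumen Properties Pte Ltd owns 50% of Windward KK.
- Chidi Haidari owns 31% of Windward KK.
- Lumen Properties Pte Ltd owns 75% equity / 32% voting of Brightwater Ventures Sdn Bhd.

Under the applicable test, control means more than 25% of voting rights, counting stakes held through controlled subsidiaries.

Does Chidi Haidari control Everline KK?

Yes

Chidi holds 100% of Lumen, so Chidi controls Lumen.
Lumen and Chidi together hold 50% + 31% = 81% of Windward, so Chidi controls Windward.
Chidi and Windward together hold 30% + 52% = 82% of Everline, so Chidi controls Everline.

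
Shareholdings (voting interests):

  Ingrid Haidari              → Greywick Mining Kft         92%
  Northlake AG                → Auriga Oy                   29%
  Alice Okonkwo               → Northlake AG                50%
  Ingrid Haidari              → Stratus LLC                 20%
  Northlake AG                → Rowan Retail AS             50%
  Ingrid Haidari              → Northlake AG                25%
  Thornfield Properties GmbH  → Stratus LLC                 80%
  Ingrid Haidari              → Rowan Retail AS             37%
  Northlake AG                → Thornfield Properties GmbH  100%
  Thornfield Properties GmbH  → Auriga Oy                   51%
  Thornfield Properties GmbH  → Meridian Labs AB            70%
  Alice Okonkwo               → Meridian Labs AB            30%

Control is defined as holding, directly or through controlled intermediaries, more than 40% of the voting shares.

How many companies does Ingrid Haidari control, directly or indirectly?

1

Ingrid holds 92% of Greywick, so Ingrid controls Greywick.
No other company's threshold is met.
Ingrid controls 1 company.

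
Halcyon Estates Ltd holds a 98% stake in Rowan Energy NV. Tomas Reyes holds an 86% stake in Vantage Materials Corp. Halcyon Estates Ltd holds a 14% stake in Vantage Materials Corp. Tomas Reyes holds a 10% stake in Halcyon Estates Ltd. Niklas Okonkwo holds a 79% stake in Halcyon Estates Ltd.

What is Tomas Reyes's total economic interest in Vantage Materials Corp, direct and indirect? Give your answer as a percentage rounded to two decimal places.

87.40%

Tomas reaches Vantage along 2 paths.
Via Halcyon: 10% × 14% = 1.4%.
Direct stake: 86% = 86%.
Total: 1.4% + 86% = 87.4%.
Rounded: 87.40%.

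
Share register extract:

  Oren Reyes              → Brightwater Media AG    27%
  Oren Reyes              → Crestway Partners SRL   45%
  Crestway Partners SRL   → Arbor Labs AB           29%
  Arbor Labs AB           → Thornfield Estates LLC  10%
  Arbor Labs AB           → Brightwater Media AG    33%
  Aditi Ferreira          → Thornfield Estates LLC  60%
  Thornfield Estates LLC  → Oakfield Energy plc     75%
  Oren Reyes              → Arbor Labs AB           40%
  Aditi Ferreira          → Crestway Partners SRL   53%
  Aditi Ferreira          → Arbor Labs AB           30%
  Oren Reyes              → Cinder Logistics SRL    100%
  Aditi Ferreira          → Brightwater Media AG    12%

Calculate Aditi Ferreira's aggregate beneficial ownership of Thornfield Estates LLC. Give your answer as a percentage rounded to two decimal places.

Aditi reaches Thornfield along 3 paths.
Via Arbor: 30% × 10% = 3%.
Via Crestway → Arbor: 53% × 29% × 10% = 1.537%.
Direct stake: 60% = 60%.
Total: 3% + 1.537% + 60% = 64.537%.
Rounded: 64.54%.

64.54%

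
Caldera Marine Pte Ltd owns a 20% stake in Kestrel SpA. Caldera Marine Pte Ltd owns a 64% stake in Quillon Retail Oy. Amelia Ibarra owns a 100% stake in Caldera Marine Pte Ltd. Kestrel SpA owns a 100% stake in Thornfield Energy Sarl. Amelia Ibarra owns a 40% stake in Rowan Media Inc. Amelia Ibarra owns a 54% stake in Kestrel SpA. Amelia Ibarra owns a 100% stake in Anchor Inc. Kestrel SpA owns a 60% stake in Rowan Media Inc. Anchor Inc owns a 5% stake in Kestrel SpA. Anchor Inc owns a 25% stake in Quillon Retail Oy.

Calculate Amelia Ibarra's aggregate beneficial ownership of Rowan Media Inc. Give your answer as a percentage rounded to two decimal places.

Amelia reaches Rowan along 4 paths.
Direct stake: 40% = 40%.
Via Caldera → Kestrel: 100% × 20% × 60% = 12%.
Via Anchor → Kestrel: 100% × 5% × 60% = 3%.
Via Kestrel: 54% × 60% = 32.4%.
Total: 40% + 12% + 3% + 32.4% = 87.4%.
Rounded: 87.40%.

87.40%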